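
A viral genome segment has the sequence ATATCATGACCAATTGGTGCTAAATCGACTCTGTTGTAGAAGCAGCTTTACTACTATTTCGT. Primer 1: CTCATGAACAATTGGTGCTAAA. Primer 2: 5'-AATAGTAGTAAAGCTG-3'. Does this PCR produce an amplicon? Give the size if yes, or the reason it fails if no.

No product — primer 1 has no binding site in the template.

Primer 1 (CTCATGAACAATTGGTGCTAAA) does not match the top strand, and its reverse complement TTTAGCACCAATTGTTCATGAG does not match either.
With no annealing site for primer 1, no amplification occurs.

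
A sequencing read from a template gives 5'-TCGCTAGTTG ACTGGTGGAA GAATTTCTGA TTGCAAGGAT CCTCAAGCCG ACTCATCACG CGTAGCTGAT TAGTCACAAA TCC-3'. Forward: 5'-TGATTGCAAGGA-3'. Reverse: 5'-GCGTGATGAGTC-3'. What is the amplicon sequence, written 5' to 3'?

Scanning the template, TGATTGCAAGGA occurs at positions 28–39; this primer anneals to the bottom strand there with its 3' end pointing downstream.
Taking the reverse complement of GCGTGATGAGTC gives GACTCATCACGC, found at positions 50–61 on the template; the primer anneals here to the top strand with its 3' end pointing upstream.
The product is the template from position 28 through 61 (34 bp).

5'-TGATTGCAAGGATCCTCAAGCCGACTCATCACGC-3'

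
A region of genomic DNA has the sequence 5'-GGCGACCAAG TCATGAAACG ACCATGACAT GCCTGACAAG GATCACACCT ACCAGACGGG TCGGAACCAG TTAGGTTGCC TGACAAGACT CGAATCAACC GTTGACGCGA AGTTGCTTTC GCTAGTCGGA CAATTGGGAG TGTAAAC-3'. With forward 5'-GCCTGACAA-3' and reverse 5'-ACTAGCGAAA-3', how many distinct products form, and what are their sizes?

Two products: 96 bp, 49 bp

The forward primer GCCTGACAA matches the top strand at positions 31–39, 78–86.
The reverse primer's reverse complement is TTTCGCTAGT, matching at positions 117–126.
Each forward site pairs with the reverse site to give a product ending at position 126: sizes 96, 49 bp.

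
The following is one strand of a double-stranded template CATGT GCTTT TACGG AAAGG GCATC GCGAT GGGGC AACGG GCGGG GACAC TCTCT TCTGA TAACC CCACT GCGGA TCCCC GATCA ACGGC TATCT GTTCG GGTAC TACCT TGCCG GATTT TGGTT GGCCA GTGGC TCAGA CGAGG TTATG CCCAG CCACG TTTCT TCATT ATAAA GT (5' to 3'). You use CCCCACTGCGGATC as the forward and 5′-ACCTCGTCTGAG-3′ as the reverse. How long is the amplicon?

The forward primer matches the template at positions 64–77.
Taking the reverse complement of ACCTCGTCTGAG gives CTCAGACGAGGT, found at positions 135–146 on the template; the primer anneals here to the top strand with its 3' end pointing upstream.
Product length = (reverse-primer end) − (forward-primer start) + 1 = 146 − 64 + 1 = 83 bp.

83 bp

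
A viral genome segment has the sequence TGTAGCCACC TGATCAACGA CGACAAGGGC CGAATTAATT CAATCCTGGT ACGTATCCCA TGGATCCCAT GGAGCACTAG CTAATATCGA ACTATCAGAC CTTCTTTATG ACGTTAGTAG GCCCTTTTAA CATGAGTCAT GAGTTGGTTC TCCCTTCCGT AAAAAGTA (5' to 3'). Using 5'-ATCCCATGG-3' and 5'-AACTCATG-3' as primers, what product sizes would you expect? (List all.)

The forward primer ATCCCATGG matches the top strand at positions 55–63, 64–72.
The reverse primer's reverse complement is CATGAGTT, matching at positions 138–145.
Each forward site pairs with the reverse site to give a product ending at position 145: sizes 91, 82 bp.

91 bp, 82 bp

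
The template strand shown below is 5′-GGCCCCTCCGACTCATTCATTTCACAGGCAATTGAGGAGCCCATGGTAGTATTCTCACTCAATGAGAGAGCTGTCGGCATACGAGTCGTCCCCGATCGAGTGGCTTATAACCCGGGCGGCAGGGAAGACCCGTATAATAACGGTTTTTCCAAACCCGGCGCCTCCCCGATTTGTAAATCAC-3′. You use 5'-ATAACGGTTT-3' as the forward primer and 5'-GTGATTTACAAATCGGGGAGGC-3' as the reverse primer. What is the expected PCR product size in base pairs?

Scanning the template, ATAACGGTTT occurs at positions 137–146; this primer anneals to the bottom strand there with its 3' end pointing downstream.
Reverse complement of the reverse primer: GCCTCCCCGATTTGTAAATCAC. This occurs on the top strand at positions 160–181.
Product length = (reverse-primer end) − (forward-primer start) + 1 = 181 − 137 + 1 = 45 bp.

45 bp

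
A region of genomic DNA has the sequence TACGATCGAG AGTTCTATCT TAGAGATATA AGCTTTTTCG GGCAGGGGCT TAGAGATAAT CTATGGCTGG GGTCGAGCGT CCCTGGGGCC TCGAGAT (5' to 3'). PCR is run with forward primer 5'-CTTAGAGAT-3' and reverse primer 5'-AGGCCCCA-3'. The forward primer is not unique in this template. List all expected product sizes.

The forward primer CTTAGAGAT matches the top strand at positions 19–27, 49–57.
The reverse primer's reverse complement is TGGGGCCT, matching at positions 84–91.
Each forward site pairs with the reverse site to give a product ending at position 91: sizes 73, 43 bp.

73 bp, 43 bp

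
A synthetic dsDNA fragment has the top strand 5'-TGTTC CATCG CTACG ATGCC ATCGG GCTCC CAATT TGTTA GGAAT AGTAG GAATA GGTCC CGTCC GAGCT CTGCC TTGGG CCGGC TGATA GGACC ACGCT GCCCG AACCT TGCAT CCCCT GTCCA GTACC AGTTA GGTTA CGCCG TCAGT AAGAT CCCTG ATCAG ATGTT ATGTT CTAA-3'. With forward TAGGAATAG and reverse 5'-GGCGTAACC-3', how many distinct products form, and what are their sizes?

The forward primer TAGGAATAG matches the top strand at positions 39–47, 48–56.
The reverse primer's reverse complement is GGTTACGCC, matching at positions 136–144.
Each forward site pairs with the reverse site to give a product ending at position 144: sizes 106, 97 bp.

Two products: 106 bp, 97 bp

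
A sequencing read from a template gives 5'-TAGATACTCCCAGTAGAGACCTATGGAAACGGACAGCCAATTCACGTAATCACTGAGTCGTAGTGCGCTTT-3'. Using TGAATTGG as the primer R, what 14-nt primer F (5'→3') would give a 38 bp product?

The reverse primer's reverse complement CCAATTCA matches the template at positions 37–44, so the product ends at position 44.
A 38 bp product then starts at position 44 − 38 + 1 = 7.
The forward primer is identical to the top strand there: CTCCCAGTAGAGAC.

5'-CTCCCAGTAGAGAC-3'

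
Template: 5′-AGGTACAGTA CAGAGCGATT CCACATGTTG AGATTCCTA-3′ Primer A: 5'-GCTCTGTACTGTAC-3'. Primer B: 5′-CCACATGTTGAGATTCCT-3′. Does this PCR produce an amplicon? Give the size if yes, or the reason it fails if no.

Primer A (GCTCTGTACTGTAC) has reverse complement GTACAGTACAGAGC, which matches the top strand at positions 3–16; primer A anneals to the top strand there with its 3' end pointing upstream toward position 3.
Primer B (CCACATGTTGAGATTCCT) matches the top strand directly at positions 21–38; it anneals to the bottom strand with its 3' end pointing downstream toward position 38.
The 3' ends diverge (primer A extends toward position 1, primer B toward position 39), so the primers never converge on a shared product.

No product — the primers' 3' ends point away from each other.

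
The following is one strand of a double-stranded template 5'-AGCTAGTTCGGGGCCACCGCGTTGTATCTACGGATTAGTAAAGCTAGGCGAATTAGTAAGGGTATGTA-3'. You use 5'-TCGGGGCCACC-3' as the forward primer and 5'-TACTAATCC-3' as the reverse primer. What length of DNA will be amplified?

Scanning the template, TCGGGGCCACC occurs at positions 8–18; this primer anneals to the bottom strand there with its 3' end pointing downstream.
Reverse complement of the reverse primer: GGATTAGTA. This occurs on the top strand at positions 32–40.
The product runs from position 8 to position 40, so its length is 40 − 8 + 1 = 33 bp.

33 bp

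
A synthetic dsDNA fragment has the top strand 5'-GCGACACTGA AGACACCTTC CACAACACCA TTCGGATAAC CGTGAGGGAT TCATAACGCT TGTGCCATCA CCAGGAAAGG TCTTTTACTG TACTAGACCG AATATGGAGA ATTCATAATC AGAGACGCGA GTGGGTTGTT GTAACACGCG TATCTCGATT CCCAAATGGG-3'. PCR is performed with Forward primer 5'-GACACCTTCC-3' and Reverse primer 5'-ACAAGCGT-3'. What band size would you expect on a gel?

52 bp

The forward primer matches the template at positions 12–21.
Reverse complement of the reverse primer: ACGCTTGT. This occurs on the top strand at positions 56–63.
Amplicon spans positions 12–63: 52 bp.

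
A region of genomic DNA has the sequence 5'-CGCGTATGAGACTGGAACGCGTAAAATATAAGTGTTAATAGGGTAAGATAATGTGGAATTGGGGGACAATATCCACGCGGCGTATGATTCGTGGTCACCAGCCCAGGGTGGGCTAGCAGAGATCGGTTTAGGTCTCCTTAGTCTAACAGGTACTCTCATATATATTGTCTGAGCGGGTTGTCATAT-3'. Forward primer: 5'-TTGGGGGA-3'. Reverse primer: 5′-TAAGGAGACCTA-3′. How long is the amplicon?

The forward primer matches the template at positions 59–66.
The reverse primer's reverse complement is TAGGTCTCCTTA, which matches the template at positions 129–140.
The product runs from position 59 to position 140, so its length is 140 − 59 + 1 = 82 bp.

82 bp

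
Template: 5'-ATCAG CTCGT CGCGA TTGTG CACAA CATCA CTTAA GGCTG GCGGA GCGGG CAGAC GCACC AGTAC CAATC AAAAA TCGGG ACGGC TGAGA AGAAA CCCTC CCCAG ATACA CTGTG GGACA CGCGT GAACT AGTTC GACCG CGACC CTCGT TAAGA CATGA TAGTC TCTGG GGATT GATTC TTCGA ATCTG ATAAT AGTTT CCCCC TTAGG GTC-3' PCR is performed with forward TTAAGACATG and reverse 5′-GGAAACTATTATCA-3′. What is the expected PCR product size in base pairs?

53 bp

Scanning the template, TTAAGACATG occurs at positions 150–159; this primer anneals to the bottom strand there with its 3' end pointing downstream.
Taking the reverse complement of GGAAACTATTATCA gives TGATAATAGTTTCC, found at positions 189–202 on the template; the primer anneals here to the top strand with its 3' end pointing upstream.
The product runs from position 150 to position 202, so its length is 202 − 150 + 1 = 53 bp.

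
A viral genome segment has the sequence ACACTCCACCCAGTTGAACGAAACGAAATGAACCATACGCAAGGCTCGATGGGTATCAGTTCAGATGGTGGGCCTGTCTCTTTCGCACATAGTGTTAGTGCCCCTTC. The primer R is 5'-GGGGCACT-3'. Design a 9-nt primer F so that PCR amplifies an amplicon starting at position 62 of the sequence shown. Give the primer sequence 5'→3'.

5'-CAGATGGTG-3'

The reverse primer's reverse complement AGTGCCCC matches the template at positions 97–104; the product starts at position 62.
The forward primer is identical to the top strand over positions 62–70: CAGATGGTG.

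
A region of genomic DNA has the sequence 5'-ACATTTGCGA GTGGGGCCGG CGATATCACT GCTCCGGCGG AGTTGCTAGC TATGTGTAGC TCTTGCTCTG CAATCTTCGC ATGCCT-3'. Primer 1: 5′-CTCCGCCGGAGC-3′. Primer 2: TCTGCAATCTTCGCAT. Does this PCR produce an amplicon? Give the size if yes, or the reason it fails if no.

No product — the primers' 3' ends point away from each other.

Primer 1 (CTCCGCCGGAGC) has reverse complement GCTCCGGCGGAG, which matches the top strand at positions 31–42; primer 1 anneals to the top strand there with its 3' end pointing upstream toward position 31.
Primer 2 (TCTGCAATCTTCGCAT) matches the top strand directly at positions 67–82; it anneals to the bottom strand with its 3' end pointing downstream toward position 82.
The 3' ends diverge (primer 1 extends toward position 1, primer 2 toward position 86), so the primers never converge on a shared product.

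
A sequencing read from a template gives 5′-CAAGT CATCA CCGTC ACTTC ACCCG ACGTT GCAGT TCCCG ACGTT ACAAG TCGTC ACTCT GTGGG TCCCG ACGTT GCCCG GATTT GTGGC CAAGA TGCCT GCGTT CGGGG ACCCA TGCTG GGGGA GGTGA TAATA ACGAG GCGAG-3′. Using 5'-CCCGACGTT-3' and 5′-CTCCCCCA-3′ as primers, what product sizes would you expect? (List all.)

The forward primer CCCGACGTT matches the top strand at positions 22–30, 37–45, 67–75.
The reverse primer's reverse complement is TGGGGGAG, matching at positions 119–126.
Each forward site pairs with the reverse site to give a product ending at position 126: sizes 105, 90, 60 bp.

105 bp, 90 bp, 60 bp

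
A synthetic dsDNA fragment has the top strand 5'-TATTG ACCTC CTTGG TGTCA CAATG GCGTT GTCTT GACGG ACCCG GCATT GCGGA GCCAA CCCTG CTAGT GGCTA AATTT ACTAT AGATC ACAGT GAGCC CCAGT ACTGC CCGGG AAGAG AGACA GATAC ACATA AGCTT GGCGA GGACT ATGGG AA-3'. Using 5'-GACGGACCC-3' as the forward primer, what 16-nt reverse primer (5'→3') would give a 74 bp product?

The forward primer binds at positions 36–44, so a 74 bp product ends at position 36 + 74 − 1 = 109.
The reverse primer anneals to the top strand over positions 94–109, i.e. to GTGAGCCCCAGTACTG.
Its sequence written 5'→3' is the reverse complement: CAGTACTGGGGCTCAC.

5'-CAGTACTGGGGCTCAC-3'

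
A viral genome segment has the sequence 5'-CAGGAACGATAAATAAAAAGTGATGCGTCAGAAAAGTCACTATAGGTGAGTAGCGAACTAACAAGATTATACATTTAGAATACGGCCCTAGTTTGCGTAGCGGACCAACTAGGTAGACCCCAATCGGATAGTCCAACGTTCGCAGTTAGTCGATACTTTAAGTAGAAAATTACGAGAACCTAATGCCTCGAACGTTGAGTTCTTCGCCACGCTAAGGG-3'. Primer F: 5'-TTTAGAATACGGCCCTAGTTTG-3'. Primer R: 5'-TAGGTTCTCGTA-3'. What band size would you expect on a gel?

109 bp

Scanning the template, TTTAGAATACGGCCCTAGTTTG occurs at positions 74–95; this primer anneals to the bottom strand there with its 3' end pointing downstream.
Taking the reverse complement of TAGGTTCTCGTA gives TACGAGAACCTA, found at positions 171–182 on the template; the primer anneals here to the top strand with its 3' end pointing upstream.
The product runs from position 74 to position 182, so its length is 182 − 74 + 1 = 109 bp.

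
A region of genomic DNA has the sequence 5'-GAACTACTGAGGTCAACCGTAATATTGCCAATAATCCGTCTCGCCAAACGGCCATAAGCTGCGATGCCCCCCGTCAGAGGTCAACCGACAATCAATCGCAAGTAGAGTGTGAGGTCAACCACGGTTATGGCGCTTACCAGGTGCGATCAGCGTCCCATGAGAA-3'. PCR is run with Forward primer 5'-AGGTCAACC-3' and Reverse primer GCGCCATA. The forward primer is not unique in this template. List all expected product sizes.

124 bp, 56 bp, 22 bp

The forward primer AGGTCAACC matches the top strand at positions 10–18, 78–86, 112–120.
The reverse primer's reverse complement is TATGGCGC, matching at positions 126–133.
Each forward site pairs with the reverse site to give a product ending at position 133: sizes 124, 56, 22 bp.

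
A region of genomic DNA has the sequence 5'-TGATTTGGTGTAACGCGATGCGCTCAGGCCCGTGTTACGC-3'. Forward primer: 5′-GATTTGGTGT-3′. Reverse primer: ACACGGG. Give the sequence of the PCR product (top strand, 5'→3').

5'-GATTTGGTGTAACGCGATGCGCTCAGGCCCGTGT-3'

The forward primer matches the template at positions 2–11.
Reverse complement of the reverse primer: CCCGTGT. This occurs on the top strand at positions 29–35.
The product is the template from position 2 through 35 (34 bp).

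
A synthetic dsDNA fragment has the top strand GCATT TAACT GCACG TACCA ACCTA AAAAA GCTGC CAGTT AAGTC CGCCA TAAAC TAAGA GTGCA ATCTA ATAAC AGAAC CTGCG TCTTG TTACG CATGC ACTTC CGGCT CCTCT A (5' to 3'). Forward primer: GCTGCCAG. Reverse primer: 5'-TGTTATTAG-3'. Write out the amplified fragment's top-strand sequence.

5'-GCTGCCAGTTAAGTCCGCCATAAACTAAGAGTGCAATCTAATAACA-3'

Scanning the template, GCTGCCAG occurs at positions 31–38; this primer anneals to the bottom strand there with its 3' end pointing downstream.
The reverse primer's reverse complement is CTAATAACA, which matches the template at positions 68–76.
The product is the template from position 31 through 76 (46 bp).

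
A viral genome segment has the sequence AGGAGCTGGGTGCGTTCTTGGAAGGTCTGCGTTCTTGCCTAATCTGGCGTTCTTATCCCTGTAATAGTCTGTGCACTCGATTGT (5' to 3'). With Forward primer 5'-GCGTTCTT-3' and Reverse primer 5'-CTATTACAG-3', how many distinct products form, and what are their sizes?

Three products: 56 bp, 39 bp, 21 bp

The forward primer GCGTTCTT matches the top strand at positions 12–19, 29–36, 47–54.
The reverse primer's reverse complement is CTGTAATAG, matching at positions 59–67.
Each forward site pairs with the reverse site to give a product ending at position 67: sizes 56, 39, 21 bp.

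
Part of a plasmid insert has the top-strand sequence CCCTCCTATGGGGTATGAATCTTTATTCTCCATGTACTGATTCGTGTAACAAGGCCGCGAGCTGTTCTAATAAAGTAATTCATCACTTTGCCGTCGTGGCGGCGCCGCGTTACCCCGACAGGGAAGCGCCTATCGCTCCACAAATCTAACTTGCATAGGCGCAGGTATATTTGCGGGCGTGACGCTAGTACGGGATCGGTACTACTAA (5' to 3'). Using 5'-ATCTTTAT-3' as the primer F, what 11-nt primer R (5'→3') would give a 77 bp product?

The forward primer binds at positions 19–26, so a 77 bp product ends at position 19 + 77 − 1 = 95.
The reverse primer anneals to the top strand over positions 85–95, i.e. to ACTTTGCCGTC.
Its sequence written 5'→3' is the reverse complement: GACGGCAAAGT.

5'-GACGGCAAAGT-3'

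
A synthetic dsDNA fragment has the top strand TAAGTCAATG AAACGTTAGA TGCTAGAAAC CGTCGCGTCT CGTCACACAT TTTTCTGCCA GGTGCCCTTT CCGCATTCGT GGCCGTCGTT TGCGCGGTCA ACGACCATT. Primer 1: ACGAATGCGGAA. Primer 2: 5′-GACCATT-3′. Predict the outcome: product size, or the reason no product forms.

No product — the primers' 3' ends point away from each other.

Primer 1 (ACGAATGCGGAA) has reverse complement TTCCGCATTCGT, which matches the top strand at positions 69–80; primer 1 anneals to the top strand there with its 3' end pointing upstream toward position 69.
Primer 2 (GACCATT) matches the top strand directly at positions 103–109; it anneals to the bottom strand with its 3' end pointing downstream toward position 109.
The 3' ends diverge (primer 1 extends toward position 1, primer 2 toward position 109), so the primers never converge on a shared product.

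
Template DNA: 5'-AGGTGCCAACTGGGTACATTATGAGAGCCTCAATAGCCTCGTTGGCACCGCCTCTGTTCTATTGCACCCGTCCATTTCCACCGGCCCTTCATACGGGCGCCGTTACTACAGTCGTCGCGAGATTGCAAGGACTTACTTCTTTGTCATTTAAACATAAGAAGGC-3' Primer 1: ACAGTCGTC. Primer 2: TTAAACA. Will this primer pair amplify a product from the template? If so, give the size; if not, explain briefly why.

Primer 1 (ACAGTCGTC) matches the top strand at positions 108–116 (3' end points downstream).
Primer 2 (TTAAACA) also matches the top strand directly, at positions 148–154 — its reverse complement TGTTTAA is not present.
Both primers anneal to the bottom strand with 3' ends pointing the same way, so neither can prime synthesis back toward the other.

No product — both primers anneal to the same strand and extend in the same direction.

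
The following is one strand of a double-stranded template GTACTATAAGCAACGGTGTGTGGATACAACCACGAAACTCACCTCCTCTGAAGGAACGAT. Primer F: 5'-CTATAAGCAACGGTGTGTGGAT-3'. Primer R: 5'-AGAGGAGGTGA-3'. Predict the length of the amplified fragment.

The forward primer matches the template at positions 4–25.
Taking the reverse complement of AGAGGAGGTGA gives TCACCTCCTCT, found at positions 39–49 on the template; the primer anneals here to the top strand with its 3' end pointing upstream.
The product runs from position 4 to position 49, so its length is 49 − 4 + 1 = 46 bp.

46 bp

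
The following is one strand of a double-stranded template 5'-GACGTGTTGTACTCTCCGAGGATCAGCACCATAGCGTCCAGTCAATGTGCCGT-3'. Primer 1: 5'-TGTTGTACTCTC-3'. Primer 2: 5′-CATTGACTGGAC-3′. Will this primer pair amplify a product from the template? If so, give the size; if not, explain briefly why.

Primer 1 (TGTTGTACTCTC) matches the top strand at positions 5–16; it acts as a forward primer.
Primer 2's reverse complement is GTCCAGTCAATG, matching the top strand at positions 36–47; it acts as a reverse primer.
The 3' ends face each other across positions 5–47, giving a 43 bp product.

Yes — a 43 bp product.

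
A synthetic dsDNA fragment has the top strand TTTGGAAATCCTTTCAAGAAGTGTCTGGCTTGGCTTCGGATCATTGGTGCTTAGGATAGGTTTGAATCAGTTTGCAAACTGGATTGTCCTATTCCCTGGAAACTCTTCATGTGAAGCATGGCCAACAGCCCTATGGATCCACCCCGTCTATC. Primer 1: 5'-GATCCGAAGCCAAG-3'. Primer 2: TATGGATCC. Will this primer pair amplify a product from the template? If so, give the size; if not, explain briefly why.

Primer 1 (GATCCGAAGCCAAG) has reverse complement CTTGGCTTCGGATC, which matches the top strand at positions 29–42; primer 1 anneals to the top strand there with its 3' end pointing upstream toward position 29.
Primer 2 (TATGGATCC) matches the top strand directly at positions 132–140; it anneals to the bottom strand with its 3' end pointing downstream toward position 140.
The 3' ends diverge (primer 1 extends toward position 1, primer 2 toward position 152), so the primers never converge on a shared product.

No product — the primers' 3' ends point away from each other.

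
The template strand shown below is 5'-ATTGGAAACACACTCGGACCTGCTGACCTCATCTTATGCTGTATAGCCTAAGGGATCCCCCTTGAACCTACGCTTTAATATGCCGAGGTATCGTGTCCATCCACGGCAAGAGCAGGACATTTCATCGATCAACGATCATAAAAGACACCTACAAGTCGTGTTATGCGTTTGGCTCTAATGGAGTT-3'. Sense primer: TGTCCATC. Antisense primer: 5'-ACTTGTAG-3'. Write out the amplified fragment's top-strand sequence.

5'-TGTCCATCCACGGCAAGAGCAGGACATTTCATCGATCAACGATCATAAAAGACACCTACAAGT-3'

Scanning the template, TGTCCATC occurs at positions 94–101; this primer anneals to the bottom strand there with its 3' end pointing downstream.
The reverse primer's reverse complement is CTACAAGT, which matches the template at positions 149–156.
The product is the template from position 94 through 156 (63 bp).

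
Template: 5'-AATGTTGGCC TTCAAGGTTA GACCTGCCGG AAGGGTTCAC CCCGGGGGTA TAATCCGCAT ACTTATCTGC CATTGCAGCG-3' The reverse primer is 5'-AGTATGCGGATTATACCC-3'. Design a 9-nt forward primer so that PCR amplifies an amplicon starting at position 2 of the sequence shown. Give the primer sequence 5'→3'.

The reverse primer's reverse complement GGGTATAATCCGCATACT matches the template at positions 46–63; the product starts at position 2.
The forward primer is identical to the top strand over positions 2–10: ATGTTGGCC.

5'-ATGTTGGCC-3'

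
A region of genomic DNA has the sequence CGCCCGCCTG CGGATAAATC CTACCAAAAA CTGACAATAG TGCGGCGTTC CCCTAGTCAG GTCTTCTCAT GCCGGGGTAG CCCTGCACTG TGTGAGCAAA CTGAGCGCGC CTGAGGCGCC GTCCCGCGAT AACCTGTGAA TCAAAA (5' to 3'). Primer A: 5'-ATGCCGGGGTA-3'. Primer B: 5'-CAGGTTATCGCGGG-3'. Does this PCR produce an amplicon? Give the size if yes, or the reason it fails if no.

Yes — a 68 bp product.

Primer A (ATGCCGGGGTA) matches the top strand at positions 69–79; it acts as a forward primer.
Primer B's reverse complement is CCCGCGATAACCTG, matching the top strand at positions 123–136; it acts as a reverse primer.
The 3' ends face each other across positions 69–136, giving a 68 bp product.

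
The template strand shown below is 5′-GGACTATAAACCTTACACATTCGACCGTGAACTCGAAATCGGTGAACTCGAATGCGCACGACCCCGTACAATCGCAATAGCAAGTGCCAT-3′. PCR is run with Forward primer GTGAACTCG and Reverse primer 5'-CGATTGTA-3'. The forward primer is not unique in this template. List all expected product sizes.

The forward primer GTGAACTCG matches the top strand at positions 27–35, 42–50.
The reverse primer's reverse complement is TACAATCG, matching at positions 67–74.
Each forward site pairs with the reverse site to give a product ending at position 74: sizes 48, 33 bp.

48 bp, 33 bp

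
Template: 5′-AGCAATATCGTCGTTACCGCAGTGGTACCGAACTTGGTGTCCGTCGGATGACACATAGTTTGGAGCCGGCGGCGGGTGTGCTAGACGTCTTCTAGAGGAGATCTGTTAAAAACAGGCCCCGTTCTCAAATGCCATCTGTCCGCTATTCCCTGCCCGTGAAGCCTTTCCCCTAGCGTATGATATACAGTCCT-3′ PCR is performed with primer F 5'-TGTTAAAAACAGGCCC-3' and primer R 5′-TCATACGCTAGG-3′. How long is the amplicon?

77 bp

The forward primer matches the template at positions 104–119.
Taking the reverse complement of TCATACGCTAGG gives CCTAGCGTATGA, found at positions 169–180 on the template; the primer anneals here to the top strand with its 3' end pointing upstream.
Product length = (reverse-primer end) − (forward-primer start) + 1 = 180 − 104 + 1 = 77 bp.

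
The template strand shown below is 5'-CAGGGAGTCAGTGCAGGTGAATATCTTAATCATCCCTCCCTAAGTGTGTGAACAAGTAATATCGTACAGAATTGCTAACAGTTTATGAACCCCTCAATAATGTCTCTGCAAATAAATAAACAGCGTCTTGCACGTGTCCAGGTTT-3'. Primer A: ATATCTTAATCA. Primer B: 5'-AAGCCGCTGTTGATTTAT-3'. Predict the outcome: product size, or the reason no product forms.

Primer B (AAGCCGCTGTTGATTTAT) does not match the top strand, and its reverse complement ATAAATCAACAGCGGCTT does not match either.
With no annealing site for primer B, no amplification occurs.

No product — primer B has no binding site in the template.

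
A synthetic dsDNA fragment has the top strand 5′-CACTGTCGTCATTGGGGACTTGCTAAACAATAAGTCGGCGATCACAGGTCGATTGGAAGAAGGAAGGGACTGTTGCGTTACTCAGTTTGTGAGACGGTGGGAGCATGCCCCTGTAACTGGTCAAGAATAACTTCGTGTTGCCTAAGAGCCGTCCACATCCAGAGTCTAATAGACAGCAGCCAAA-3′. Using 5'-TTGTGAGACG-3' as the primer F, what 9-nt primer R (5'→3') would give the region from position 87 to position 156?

The product's 3' end on the top strand is position 156.
The reverse primer anneals to the top strand over positions 148–156, i.e. to GCCGTCCAC.
Its sequence written 5'→3' is the reverse complement: GTGGACGGC.

5'-GTGGACGGC-3'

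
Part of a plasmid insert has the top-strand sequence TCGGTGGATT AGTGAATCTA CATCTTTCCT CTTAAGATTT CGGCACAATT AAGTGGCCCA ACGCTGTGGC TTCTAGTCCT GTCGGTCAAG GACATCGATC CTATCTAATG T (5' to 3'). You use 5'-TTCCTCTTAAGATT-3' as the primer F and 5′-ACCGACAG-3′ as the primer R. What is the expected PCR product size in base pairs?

61 bp

Scanning the template, TTCCTCTTAAGATT occurs at positions 26–39; this primer anneals to the bottom strand there with its 3' end pointing downstream.
Reverse complement of the reverse primer: CTGTCGGT. This occurs on the top strand at positions 79–86.
The product runs from position 26 to position 86, so its length is 86 − 26 + 1 = 61 bp.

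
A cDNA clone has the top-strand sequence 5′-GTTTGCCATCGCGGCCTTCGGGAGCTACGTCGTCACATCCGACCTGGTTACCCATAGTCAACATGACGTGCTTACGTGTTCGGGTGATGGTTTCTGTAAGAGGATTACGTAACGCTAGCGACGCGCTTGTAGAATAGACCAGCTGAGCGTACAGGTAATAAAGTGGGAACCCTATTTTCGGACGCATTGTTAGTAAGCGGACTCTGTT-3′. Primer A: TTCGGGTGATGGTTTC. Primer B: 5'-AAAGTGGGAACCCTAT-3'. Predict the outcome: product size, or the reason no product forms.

Primer A (TTCGGGTGATGGTTTC) matches the top strand at positions 79–94 (3' end points downstream).
Primer B (AAAGTGGGAACCCTAT) also matches the top strand directly, at positions 160–175 — its reverse complement ATAGGGTTCCCACTTT is not present.
Both primers anneal to the bottom strand with 3' ends pointing the same way, so neither can prime synthesis back toward the other.

No product — both primers anneal to the same strand and extend in the same direction.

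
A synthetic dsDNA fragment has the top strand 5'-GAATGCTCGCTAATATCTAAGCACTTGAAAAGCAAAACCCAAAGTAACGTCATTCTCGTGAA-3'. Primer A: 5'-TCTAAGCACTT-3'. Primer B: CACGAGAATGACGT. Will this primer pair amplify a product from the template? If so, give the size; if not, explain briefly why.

Yes — a 45 bp product.

Primer A (TCTAAGCACTT) matches the top strand at positions 16–26; it acts as a forward primer.
Primer B's reverse complement is ACGTCATTCTCGTG, matching the top strand at positions 47–60; it acts as a reverse primer.
The 3' ends face each other across positions 16–60, giving a 45 bp product.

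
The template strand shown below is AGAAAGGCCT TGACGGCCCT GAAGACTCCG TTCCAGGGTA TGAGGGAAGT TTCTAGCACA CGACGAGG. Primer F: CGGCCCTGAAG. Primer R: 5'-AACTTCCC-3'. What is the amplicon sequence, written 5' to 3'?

5'-CGGCCCTGAAGACTCCGTTCCAGGGTATGAGGGAAGTT-3'

The forward primer matches the template at positions 14–24.
Reverse complement of the reverse primer: GGGAAGTT. This occurs on the top strand at positions 44–51.
The product is the template from position 14 through 51 (38 bp).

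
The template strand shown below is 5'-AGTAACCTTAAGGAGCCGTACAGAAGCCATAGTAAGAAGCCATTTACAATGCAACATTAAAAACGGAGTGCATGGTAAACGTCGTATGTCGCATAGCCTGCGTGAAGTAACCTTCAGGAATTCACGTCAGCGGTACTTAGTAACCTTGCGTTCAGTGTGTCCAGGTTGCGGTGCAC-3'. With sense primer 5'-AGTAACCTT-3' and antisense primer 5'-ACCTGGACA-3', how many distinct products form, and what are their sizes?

Three products: 166 bp, 61 bp, 28 bp

The forward primer AGTAACCTT matches the top strand at positions 1–9, 106–114, 139–147.
The reverse primer's reverse complement is TGTCCAGGT, matching at positions 158–166.
Each forward site pairs with the reverse site to give a product ending at position 166: sizes 166, 61, 28 bp.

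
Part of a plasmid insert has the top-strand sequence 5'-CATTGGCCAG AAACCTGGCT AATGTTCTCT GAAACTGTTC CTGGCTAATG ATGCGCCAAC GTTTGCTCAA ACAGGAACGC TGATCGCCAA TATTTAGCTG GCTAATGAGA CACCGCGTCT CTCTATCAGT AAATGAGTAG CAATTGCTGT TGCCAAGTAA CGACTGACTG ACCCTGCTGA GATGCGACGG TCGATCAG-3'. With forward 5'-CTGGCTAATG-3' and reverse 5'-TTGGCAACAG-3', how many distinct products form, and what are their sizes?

The forward primer CTGGCTAATG matches the top strand at positions 15–24, 41–50, 98–107.
The reverse primer's reverse complement is CTGTTGCCAA, matching at positions 147–156.
Each forward site pairs with the reverse site to give a product ending at position 156: sizes 142, 116, 59 bp.

Three products: 142 bp, 116 bp, 59 bp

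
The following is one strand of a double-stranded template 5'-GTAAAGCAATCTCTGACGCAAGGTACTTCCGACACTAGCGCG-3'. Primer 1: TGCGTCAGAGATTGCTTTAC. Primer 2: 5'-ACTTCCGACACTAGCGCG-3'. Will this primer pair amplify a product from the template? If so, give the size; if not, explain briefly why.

No product — the primers' 3' ends point away from each other.

Primer 1 (TGCGTCAGAGATTGCTTTAC) has reverse complement GTAAAGCAATCTCTGACGCA, which matches the top strand at positions 1–20; primer 1 anneals to the top strand there with its 3' end pointing upstream toward position 1.
Primer 2 (ACTTCCGACACTAGCGCG) matches the top strand directly at positions 25–42; it anneals to the bottom strand with its 3' end pointing downstream toward position 42.
The 3' ends diverge (primer 1 extends toward position 1, primer 2 toward position 42), so the primers never converge on a shared product.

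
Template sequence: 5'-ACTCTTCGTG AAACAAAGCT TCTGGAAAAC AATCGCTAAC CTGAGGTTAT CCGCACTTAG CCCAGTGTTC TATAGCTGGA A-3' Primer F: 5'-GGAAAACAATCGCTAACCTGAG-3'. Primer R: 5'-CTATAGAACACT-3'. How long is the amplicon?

Forward primer GGAAAACAATCGCTAACCTGAG is found on the top strand at positions 24–45.
Reverse complement of the reverse primer: AGTGTTCTATAG. This occurs on the top strand at positions 64–75.
The product runs from position 24 to position 75, so its length is 75 − 24 + 1 = 52 bp.

52 bp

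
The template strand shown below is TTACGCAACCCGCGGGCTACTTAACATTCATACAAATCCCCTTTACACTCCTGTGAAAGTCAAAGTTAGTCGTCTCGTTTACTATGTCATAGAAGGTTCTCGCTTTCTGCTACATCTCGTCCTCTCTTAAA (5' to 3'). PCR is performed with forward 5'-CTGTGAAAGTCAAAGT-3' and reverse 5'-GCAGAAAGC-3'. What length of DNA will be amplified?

60 bp

Scanning the template, CTGTGAAAGTCAAAGT occurs at positions 51–66; this primer anneals to the bottom strand there with its 3' end pointing downstream.
Taking the reverse complement of GCAGAAAGC gives GCTTTCTGC, found at positions 102–110 on the template; the primer anneals here to the top strand with its 3' end pointing upstream.
Amplicon spans positions 51–110: 60 bp.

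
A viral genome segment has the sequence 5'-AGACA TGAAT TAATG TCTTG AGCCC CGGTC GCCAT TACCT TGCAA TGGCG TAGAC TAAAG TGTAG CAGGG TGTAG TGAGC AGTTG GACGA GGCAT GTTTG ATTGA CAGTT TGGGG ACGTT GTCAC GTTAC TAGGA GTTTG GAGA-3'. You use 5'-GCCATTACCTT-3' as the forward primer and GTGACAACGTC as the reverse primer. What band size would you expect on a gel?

Scanning the template, GCCATTACCTT occurs at positions 31–41; this primer anneals to the bottom strand there with its 3' end pointing downstream.
Taking the reverse complement of GTGACAACGTC gives GACGTTGTCAC, found at positions 115–125 on the template; the primer anneals here to the top strand with its 3' end pointing upstream.
The product runs from position 31 to position 125, so its length is 125 − 31 + 1 = 95 bp.

95 bp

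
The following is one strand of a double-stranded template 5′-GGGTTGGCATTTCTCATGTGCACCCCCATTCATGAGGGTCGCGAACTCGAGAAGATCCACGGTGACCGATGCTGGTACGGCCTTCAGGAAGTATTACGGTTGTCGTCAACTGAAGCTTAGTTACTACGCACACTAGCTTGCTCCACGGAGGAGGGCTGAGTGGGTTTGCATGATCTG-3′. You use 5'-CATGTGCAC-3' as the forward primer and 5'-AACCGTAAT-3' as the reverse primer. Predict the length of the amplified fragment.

Forward primer CATGTGCAC is found on the top strand at positions 15–23.
Taking the reverse complement of AACCGTAAT gives ATTACGGTT, found at positions 93–101 on the template; the primer anneals here to the top strand with its 3' end pointing upstream.
The product runs from position 15 to position 101, so its length is 101 − 15 + 1 = 87 bp.

87 bp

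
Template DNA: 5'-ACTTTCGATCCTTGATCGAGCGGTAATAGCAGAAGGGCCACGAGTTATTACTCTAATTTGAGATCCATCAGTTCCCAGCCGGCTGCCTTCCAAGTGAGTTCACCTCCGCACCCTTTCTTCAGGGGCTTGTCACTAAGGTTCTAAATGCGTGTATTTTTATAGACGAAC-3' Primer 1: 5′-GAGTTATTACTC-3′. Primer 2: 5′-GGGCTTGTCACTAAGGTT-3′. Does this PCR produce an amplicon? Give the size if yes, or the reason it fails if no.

No product — both primers anneal to the same strand and extend in the same direction.

Primer 1 (GAGTTATTACTC) matches the top strand at positions 42–53 (3' end points downstream).
Primer 2 (GGGCTTGTCACTAAGGTT) also matches the top strand directly, at positions 123–140 — its reverse complement AACCTTAGTGACAAGCCC is not present.
Both primers anneal to the bottom strand with 3' ends pointing the same way, so neither can prime synthesis back toward the other.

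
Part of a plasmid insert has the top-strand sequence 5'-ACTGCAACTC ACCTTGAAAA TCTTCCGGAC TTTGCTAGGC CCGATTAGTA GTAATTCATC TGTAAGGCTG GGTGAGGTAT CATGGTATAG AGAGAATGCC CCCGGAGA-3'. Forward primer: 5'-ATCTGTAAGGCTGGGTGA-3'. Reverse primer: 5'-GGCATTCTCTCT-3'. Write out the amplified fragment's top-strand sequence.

Scanning the template, ATCTGTAAGGCTGGGTGA occurs at positions 58–75; this primer anneals to the bottom strand there with its 3' end pointing downstream.
The reverse primer's reverse complement is AGAGAGAATGCC, which matches the template at positions 89–100.
The product is the template from position 58 through 100 (43 bp).

5'-ATCTGTAAGGCTGGGTGAGGTATCATGGTATAGAGAGAATGCC-3'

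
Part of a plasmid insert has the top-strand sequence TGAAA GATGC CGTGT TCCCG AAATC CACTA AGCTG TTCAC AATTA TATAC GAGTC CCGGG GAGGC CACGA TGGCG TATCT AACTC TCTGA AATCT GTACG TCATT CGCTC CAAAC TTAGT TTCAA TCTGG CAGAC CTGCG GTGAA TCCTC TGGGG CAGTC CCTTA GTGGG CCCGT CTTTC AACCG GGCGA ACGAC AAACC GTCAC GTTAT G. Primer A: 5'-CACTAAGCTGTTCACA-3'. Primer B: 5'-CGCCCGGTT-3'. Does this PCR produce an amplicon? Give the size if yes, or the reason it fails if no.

Yes — a 164 bp product.

Primer A (CACTAAGCTGTTCACA) matches the top strand at positions 26–41; it acts as a forward primer.
Primer B's reverse complement is AACCGGGCG, matching the top strand at positions 181–189; it acts as a reverse primer.
The 3' ends face each other across positions 26–189, giving a 164 bp product.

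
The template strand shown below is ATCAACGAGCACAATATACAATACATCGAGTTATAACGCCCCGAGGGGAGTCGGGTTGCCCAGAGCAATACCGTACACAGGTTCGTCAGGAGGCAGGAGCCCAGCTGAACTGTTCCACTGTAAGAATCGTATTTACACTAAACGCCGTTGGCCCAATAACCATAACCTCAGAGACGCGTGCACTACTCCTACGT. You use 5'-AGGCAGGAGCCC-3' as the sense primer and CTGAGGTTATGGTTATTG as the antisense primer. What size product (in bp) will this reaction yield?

Forward primer AGGCAGGAGCCC is found on the top strand at positions 91–102.
Reverse complement of the reverse primer: CAATAACCATAACCTCAG. This occurs on the top strand at positions 154–171.
Amplicon spans positions 91–171: 81 bp.

81 bp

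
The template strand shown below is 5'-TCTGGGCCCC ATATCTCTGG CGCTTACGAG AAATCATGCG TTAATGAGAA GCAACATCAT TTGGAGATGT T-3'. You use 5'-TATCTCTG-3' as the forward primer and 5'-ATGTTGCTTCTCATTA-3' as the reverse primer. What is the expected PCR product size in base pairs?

Scanning the template, TATCTCTG occurs at positions 12–19; this primer anneals to the bottom strand there with its 3' end pointing downstream.
Reverse complement of the reverse primer: TAATGAGAAGCAACAT. This occurs on the top strand at positions 42–57.
The product runs from position 12 to position 57, so its length is 57 − 12 + 1 = 46 bp.

46 bp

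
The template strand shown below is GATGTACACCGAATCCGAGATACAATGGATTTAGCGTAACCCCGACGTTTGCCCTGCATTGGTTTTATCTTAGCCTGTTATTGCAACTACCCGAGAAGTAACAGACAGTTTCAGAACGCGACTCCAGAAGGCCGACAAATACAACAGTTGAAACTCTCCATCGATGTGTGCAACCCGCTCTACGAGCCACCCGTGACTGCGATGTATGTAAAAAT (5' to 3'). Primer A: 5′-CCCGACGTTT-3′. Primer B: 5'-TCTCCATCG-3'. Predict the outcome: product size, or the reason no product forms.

No product — both primers anneal to the same strand and extend in the same direction.

Primer A (CCCGACGTTT) matches the top strand at positions 41–50 (3' end points downstream).
Primer B (TCTCCATCG) also matches the top strand directly, at positions 155–163 — its reverse complement CGATGGAGA is not present.
Both primers anneal to the bottom strand with 3' ends pointing the same way, so neither can prime synthesis back toward the other.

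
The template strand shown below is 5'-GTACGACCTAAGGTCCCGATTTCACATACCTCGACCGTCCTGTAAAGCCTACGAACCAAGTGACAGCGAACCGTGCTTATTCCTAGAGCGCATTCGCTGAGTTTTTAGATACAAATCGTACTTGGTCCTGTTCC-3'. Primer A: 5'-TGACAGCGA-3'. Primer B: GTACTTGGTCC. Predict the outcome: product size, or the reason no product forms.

Primer A (TGACAGCGA) matches the top strand at positions 61–69 (3' end points downstream).
Primer B (GTACTTGGTCC) also matches the top strand directly, at positions 118–128 — its reverse complement GGACCAAGTAC is not present.
Both primers anneal to the bottom strand with 3' ends pointing the same way, so neither can prime synthesis back toward the other.

No product — both primers anneal to the same strand and extend in the same direction.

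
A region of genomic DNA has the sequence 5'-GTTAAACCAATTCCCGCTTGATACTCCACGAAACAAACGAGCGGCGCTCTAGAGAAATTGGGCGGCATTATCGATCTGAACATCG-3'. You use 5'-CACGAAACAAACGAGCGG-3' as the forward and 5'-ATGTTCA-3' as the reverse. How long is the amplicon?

57 bp

The forward primer matches the template at positions 27–44.
Reverse complement of the reverse primer: TGAACAT. This occurs on the top strand at positions 77–83.
Amplicon spans positions 27–83: 57 bp.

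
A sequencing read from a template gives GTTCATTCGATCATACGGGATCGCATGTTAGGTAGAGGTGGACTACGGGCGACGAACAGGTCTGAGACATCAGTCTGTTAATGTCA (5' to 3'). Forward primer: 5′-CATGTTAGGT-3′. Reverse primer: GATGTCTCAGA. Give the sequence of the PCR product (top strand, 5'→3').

5'-CATGTTAGGTAGAGGTGGACTACGGGCGACGAACAGGTCTGAGACATC-3'

Scanning the template, CATGTTAGGT occurs at positions 24–33; this primer anneals to the bottom strand there with its 3' end pointing downstream.
Taking the reverse complement of GATGTCTCAGA gives TCTGAGACATC, found at positions 61–71 on the template; the primer anneals here to the top strand with its 3' end pointing upstream.
The product is the template from position 24 through 71 (48 bp).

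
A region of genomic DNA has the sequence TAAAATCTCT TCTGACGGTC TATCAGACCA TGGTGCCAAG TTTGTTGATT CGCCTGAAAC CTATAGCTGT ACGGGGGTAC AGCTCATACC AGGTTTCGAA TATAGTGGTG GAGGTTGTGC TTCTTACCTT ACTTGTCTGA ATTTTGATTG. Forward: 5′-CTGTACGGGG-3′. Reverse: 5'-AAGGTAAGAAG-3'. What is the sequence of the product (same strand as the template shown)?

5'-CTGTACGGGGGTACAGCTCATACCAGGTTTCGAATATAGTGGTGGAGGTTGTGCTTCTTACCTT-3'

Scanning the template, CTGTACGGGG occurs at positions 67–76; this primer anneals to the bottom strand there with its 3' end pointing downstream.
The reverse primer's reverse complement is CTTCTTACCTT, which matches the template at positions 120–130.
The product is the template from position 67 through 130 (64 bp).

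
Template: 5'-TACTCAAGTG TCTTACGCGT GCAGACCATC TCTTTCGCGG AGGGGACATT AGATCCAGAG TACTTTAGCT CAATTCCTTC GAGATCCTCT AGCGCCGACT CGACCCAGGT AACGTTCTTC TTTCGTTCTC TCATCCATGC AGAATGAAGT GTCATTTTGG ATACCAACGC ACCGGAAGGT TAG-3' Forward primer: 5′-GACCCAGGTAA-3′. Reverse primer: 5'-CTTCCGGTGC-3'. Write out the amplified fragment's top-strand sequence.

5'-GACCCAGGTAACGTTCTTCTTTCGTTCTCTCATCCATGCAGAATGAAGTGTCATTTTGGATACCAACGCACCGGAAG-3'

Forward primer GACCCAGGTAA is found on the top strand at positions 102–112.
Taking the reverse complement of CTTCCGGTGC gives GCACCGGAAG, found at positions 169–178 on the template; the primer anneals here to the top strand with its 3' end pointing upstream.
The product is the template from position 102 through 178 (77 bp).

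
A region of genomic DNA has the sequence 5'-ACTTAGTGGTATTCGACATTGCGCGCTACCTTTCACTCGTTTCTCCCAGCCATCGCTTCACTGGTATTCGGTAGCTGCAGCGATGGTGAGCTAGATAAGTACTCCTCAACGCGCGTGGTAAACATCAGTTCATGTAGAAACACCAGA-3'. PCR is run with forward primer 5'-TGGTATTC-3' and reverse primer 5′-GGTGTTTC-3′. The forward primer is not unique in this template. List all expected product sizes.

138 bp, 83 bp

The forward primer TGGTATTC matches the top strand at positions 7–14, 62–69.
The reverse primer's reverse complement is GAAACACC, matching at positions 137–144.
Each forward site pairs with the reverse site to give a product ending at position 144: sizes 138, 83 bp.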